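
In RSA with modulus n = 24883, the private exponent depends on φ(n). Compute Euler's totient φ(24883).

24568

Factor: 24883 = 149 · 167.
φ(24883) = (149−1) · (167−1) = 148 · 166 = 24568.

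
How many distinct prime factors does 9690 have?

5

9690 = 2 · 4845
4845 = 3 · 1615
1615 = 5 · 323
323 = 17 · 19
9690 = 2 · 3 · 5 · 17 · 19, which has 5 distinct prime factors.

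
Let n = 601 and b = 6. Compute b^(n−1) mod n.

6^1 ≡ 6 (mod 601)
6^2 ≡ 6^2 = 36 ≡ 36 (mod 601)
6^4 ≡ 36^2 = 1296 ≡ 94 (mod 601)
6^8 ≡ 94^2 = 8836 ≡ 422 (mod 601)
6^16 ≡ 422^2 = 178084 ≡ 188 (mod 601)
6^32 ≡ 188^2 = 35344 ≡ 486 (mod 601)
6^64 ≡ 486^2 = 236196 ≡ 3 (mod 601)
6^128 ≡ 3^2 = 9 ≡ 9 (mod 601)
6^256 ≡ 9^2 = 81 ≡ 81 (mod 601)
6^512 ≡ 81^2 = 6561 ≡ 551 (mod 601)
600 = 512 + 64 + 16 + 8 in binary powers of 2.
So 6^600 ≡ 551 · 3 · 188 · 422 ≡ 1 (mod 601).
Since the result is 1, base 6 gives no evidence that 601 is composite.

1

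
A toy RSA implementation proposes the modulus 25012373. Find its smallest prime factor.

25012373 is odd.
Digit sum 23, not divisible by 3.
Ends in 3: not divisible by 5.
7: 25012373 = 7·3573196 + 1
11: 25012373 = 11·2273852 + 1
13: 25012373 = 13·1924028 + 9
17: 25012373 = 17·1471316 + 1
19: 25012373 = 19·1316440 + 13
23: 25012373 = 23·1087494 + 11
29: 25012373 = 29·862495 + 18
31: 25012373 = 31·806850 + 23
37: 25012373 = 37·676010 + 3
41: 25012373 = 41·610057 + 36
43: 25012373 = 43·581683 + 4
47: 25012373 = 47·532178 + 7
53: 25012373 = 53·471931 + 30
59: 25012373 = 59·423938 + 31
61: 25012373 = 61·410038 + 55
67: 25012373 = 67·373319

67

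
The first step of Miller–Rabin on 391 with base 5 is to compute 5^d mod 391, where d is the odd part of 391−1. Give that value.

391 − 1 = 390 = 2^1 · 195, so d = 195.
5^1 ≡ 5 (mod 391)
5^2 ≡ 5^2 = 25 ≡ 25 (mod 391)
5^4 ≡ 25^2 = 625 ≡ 234 (mod 391)
5^8 ≡ 234^2 = 54756 ≡ 16 (mod 391)
5^16 ≡ 16^2 = 256 ≡ 256 (mod 391)
5^32 ≡ 256^2 = 65536 ≡ 239 (mod 391)
5^64 ≡ 239^2 = 57121 ≡ 35 (mod 391)
5^128 ≡ 35^2 = 1225 ≡ 52 (mod 391)
195 = 128 + 64 + 2 + 1 in binary powers of 2.
So 5^195 ≡ 52 · 35 · 25 · 5 ≡ 329 (mod 391).
Squaring chain: 329; never reaches −1, so base 5 is a Miller–Rabin witness that 391 is composite.

329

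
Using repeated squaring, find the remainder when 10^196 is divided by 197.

1

10^1 ≡ 10 (mod 197)
10^2 ≡ 10^2 = 100 ≡ 100 (mod 197)
10^4 ≡ 100^2 = 10000 ≡ 150 (mod 197)
10^8 ≡ 150^2 = 22500 ≡ 42 (mod 197)
10^16 ≡ 42^2 = 1764 ≡ 188 (mod 197)
10^32 ≡ 188^2 = 35344 ≡ 81 (mod 197)
10^64 ≡ 81^2 = 6561 ≡ 60 (mod 197)
10^128 ≡ 60^2 = 3600 ≡ 54 (mod 197)
196 = 128 + 64 + 4 in binary powers of 2.
So 10^196 ≡ 54 · 60 · 150 ≡ 1 (mod 197).
Since the result is 1, base 10 gives no evidence that 197 is composite.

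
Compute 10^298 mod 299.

10^1 ≡ 10 (mod 299)
10^2 ≡ 10^2 = 100 ≡ 100 (mod 299)
10^4 ≡ 100^2 = 10000 ≡ 133 (mod 299)
10^8 ≡ 133^2 = 17689 ≡ 48 (mod 299)
10^16 ≡ 48^2 = 2304 ≡ 211 (mod 299)
10^32 ≡ 211^2 = 44521 ≡ 269 (mod 299)
10^64 ≡ 269^2 = 72361 ≡ 3 (mod 299)
10^128 ≡ 3^2 = 9 ≡ 9 (mod 299)
10^256 ≡ 9^2 = 81 ≡ 81 (mod 299)
298 = 256 + 32 + 8 + 2 in binary powers of 2.
So 10^298 ≡ 81 · 269 · 48 · 100 ≡ 289 (mod 299).
Since 289 ≠ 1, base 10 is a Fermat witness: 299 is composite.

289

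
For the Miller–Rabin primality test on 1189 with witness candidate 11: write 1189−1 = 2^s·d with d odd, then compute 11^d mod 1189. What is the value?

438

1189 − 1 = 1188 = 2^2 · 297, so d = 297.
11^1 ≡ 11 (mod 1189)
11^2 ≡ 11^2 = 121 ≡ 121 (mod 1189)
11^4 ≡ 121^2 = 14641 ≡ 373 (mod 1189)
11^8 ≡ 373^2 = 139129 ≡ 16 (mod 1189)
11^16 ≡ 16^2 = 256 ≡ 256 (mod 1189)
11^32 ≡ 256^2 = 65536 ≡ 141 (mod 1189)
11^64 ≡ 141^2 = 19881 ≡ 857 (mod 1189)
11^128 ≡ 857^2 = 734449 ≡ 836 (mod 1189)
11^256 ≡ 836^2 = 698896 ≡ 953 (mod 1189)
297 = 256 + 32 + 8 + 1 in binary powers of 2.
So 11^297 ≡ 953 · 141 · 16 · 11 ≡ 438 (mod 1189).
Squaring chain: 438 → 415; never reaches −1, so base 11 is a Miller–Rabin witness that 1189 is composite.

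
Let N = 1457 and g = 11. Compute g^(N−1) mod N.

11^1 ≡ 11 (mod 1457)
11^2 ≡ 11^2 = 121 ≡ 121 (mod 1457)
11^4 ≡ 121^2 = 14641 ≡ 71 (mod 1457)
11^8 ≡ 71^2 = 5041 ≡ 670 (mod 1457)
11^16 ≡ 670^2 = 448900 ≡ 144 (mod 1457)
11^32 ≡ 144^2 = 20736 ≡ 338 (mod 1457)
11^64 ≡ 338^2 = 114244 ≡ 598 (mod 1457)
11^128 ≡ 598^2 = 357604 ≡ 639 (mod 1457)
11^256 ≡ 639^2 = 408321 ≡ 361 (mod 1457)
11^512 ≡ 361^2 = 130321 ≡ 648 (mod 1457)
11^1024 ≡ 648^2 = 419904 ≡ 288 (mod 1457)
1456 = 1024 + 256 + 128 + 32 + 16 in binary powers of 2.
So 11^1456 ≡ 288 · 361 · 639 · 338 · 144 ≡ 392 (mod 1457).
Since 392 ≠ 1, base 11 is a Fermat witness: 1457 is composite.

392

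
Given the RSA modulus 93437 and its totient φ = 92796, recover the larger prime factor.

419

φ(n) = (p−1)(q−1) = n − (p+q) + 1, so p + q = 93437 − 92796 + 1 = 642.
p and q are the roots of t² − 642t + 93437 = 0.
Discriminant: 642² − 4·93437 = 412164 − 373748 = 38416; √38416 = 196.
q = (642 − 196)/2 = 223, p = (642 + 196)/2 = 419.
Check: 223 · 419 = 93437.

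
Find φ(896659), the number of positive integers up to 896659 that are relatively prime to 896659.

Factor: 896659 = 71 · 73 · 173.
φ(896659) = (71−1) · (73−1) · (173−1) = 70 · 72 · 172 = 866880.

866880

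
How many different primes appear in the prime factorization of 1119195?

1119195 = 3^2 · 124355
124355 = 5 · 24871
24871 = 7 · 3553
3553 = 11 · 323
323 = 17 · 19
1119195 = 3^2 · 5 · 7 · 11 · 17 · 19, which has 6 distinct prime factors.

6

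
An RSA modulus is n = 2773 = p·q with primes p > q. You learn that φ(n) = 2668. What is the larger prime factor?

φ(n) = (p−1)(q−1) = n − (p+q) + 1, so p + q = 2773 − 2668 + 1 = 106.
p and q are the roots of t² − 106t + 2773 = 0.
Discriminant: 106² − 4·2773 = 11236 − 11092 = 144; √144 = 12.
q = (106 − 12)/2 = 47, p = (106 + 12)/2 = 59.
Check: 47 · 59 = 2773.

59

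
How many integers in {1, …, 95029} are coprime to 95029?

84240

Factor: 95029 = 11 · 53 · 163.
φ(95029) = (11−1) · (53−1) · (163−1) = 10 · 52 · 162 = 84240.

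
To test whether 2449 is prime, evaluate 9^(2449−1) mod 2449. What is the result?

1721

9^1 ≡ 9 (mod 2449)
9^2 ≡ 9^2 = 81 ≡ 81 (mod 2449)
9^4 ≡ 81^2 = 6561 ≡ 1663 (mod 2449)
9^8 ≡ 1663^2 = 2765569 ≡ 648 (mod 2449)
9^16 ≡ 648^2 = 419904 ≡ 1125 (mod 2449)
9^32 ≡ 1125^2 = 1265625 ≡ 1941 (mod 2449)
9^64 ≡ 1941^2 = 3767481 ≡ 919 (mod 2449)
9^128 ≡ 919^2 = 844561 ≡ 2105 (mod 2449)
9^256 ≡ 2105^2 = 4431025 ≡ 784 (mod 2449)
9^512 ≡ 784^2 = 614656 ≡ 2406 (mod 2449)
9^1024 ≡ 2406^2 = 5788836 ≡ 1849 (mod 2449)
9^2048 ≡ 1849^2 = 3418801 ≡ 2446 (mod 2449)
2448 = 2048 + 256 + 128 + 16 in binary powers of 2.
So 9^2448 ≡ 2446 · 784 · 2105 · 1125 ≡ 1721 (mod 2449).
Since 1721 ≠ 1, base 9 is a Fermat witness: 2449 is composite.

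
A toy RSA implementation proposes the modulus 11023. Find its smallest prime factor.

11023 is odd.
Digit sum 7, not divisible by 3.
Ends in 3: not divisible by 5.
7: 11023 = 7·1574 + 5
11: 11023 = 11·1002 + 1
13: 11023 = 13·847 + 12
17: 11023 = 17·648 + 7
19: 11023 = 19·580 + 3
23: 11023 = 23·479 + 6
29: 11023 = 29·380 + 3
31: 11023 = 31·355 + 18
37: 11023 = 37·297 + 34
41: 11023 = 41·268 + 35
43: 11023 = 43·256 + 15
47: 11023 = 47·234 + 25
53: 11023 = 53·207 + 52
59: 11023 = 59·186 + 49
61: 11023 = 61·180 + 43
67: 11023 = 67·164 + 35
71: 11023 = 71·155 + 18
73: 11023 = 73·151

73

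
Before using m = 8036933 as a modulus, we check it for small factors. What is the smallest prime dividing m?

61

8036933 is odd.
Digit sum 32, not divisible by 3.
Ends in 3: not divisible by 5.
7: 8036933 = 7·1148133 + 2
11: 8036933 = 11·730630 + 3
13: 8036933 = 13·618225 + 8
17: 8036933 = 17·472760 + 13
19: 8036933 = 19·422996 + 9
23: 8036933 = 23·349431 + 20
29: 8036933 = 29·277135 + 18
31: 8036933 = 31·259255 + 28
37: 8036933 = 37·217214 + 15
41: 8036933 = 41·196022 + 31
43: 8036933 = 43·186905 + 18
47: 8036933 = 47·170998 + 27
53: 8036933 = 53·151640 + 13
59: 8036933 = 59·136219 + 12
61: 8036933 = 61·131753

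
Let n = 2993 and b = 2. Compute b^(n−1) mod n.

2^1 ≡ 2 (mod 2993)
2^2 ≡ 2^2 = 4 ≡ 4 (mod 2993)
2^4 ≡ 4^2 = 16 ≡ 16 (mod 2993)
2^8 ≡ 16^2 = 256 ≡ 256 (mod 2993)
2^16 ≡ 256^2 = 65536 ≡ 2683 (mod 2993)
2^32 ≡ 2683^2 = 7198489 ≡ 324 (mod 2993)
2^64 ≡ 324^2 = 104976 ≡ 221 (mod 2993)
2^128 ≡ 221^2 = 48841 ≡ 953 (mod 2993)
2^256 ≡ 953^2 = 908209 ≡ 1330 (mod 2993)
2^512 ≡ 1330^2 = 1768900 ≡ 37 (mod 2993)
2^1024 ≡ 37^2 = 1369 ≡ 1369 (mod 2993)
2^2048 ≡ 1369^2 = 1874161 ≡ 543 (mod 2993)
2992 = 2048 + 512 + 256 + 128 + 32 + 16 in binary powers of 2.
So 2^2992 ≡ 543 · 37 · 1330 · 953 · 324 · 2683 ≡ 1841 (mod 2993).
Since 1841 ≠ 1, base 2 is a Fermat witness: 2993 is composite.

1841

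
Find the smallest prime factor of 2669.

2669 is odd.
Digit sum 23, not divisible by 3.
Ends in 9: not divisible by 5.
7: 2669 = 7·381 + 2
11: 2669 = 11·242 + 7
13: 2669 = 13·205 + 4
17: 2669 = 17·157

17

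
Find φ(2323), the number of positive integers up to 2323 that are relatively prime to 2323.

2200

Factor: 2323 = 23 · 101.
φ(2323) = (23−1) · (101−1) = 22 · 100 = 2200.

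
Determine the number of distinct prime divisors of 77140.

77140 = 2^2 · 19285
19285 = 5 · 3857
3857 = 7 · 551
551 = 19 · 29
77140 = 2^2 · 5 · 7 · 19 · 29, which has 5 distinct prime factors.

5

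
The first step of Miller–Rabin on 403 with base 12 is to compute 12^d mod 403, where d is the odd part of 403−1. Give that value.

403 − 1 = 402 = 2^1 · 201, so d = 201.
12^1 ≡ 12 (mod 403)
12^2 ≡ 12^2 = 144 ≡ 144 (mod 403)
12^4 ≡ 144^2 = 20736 ≡ 183 (mod 403)
12^8 ≡ 183^2 = 33489 ≡ 40 (mod 403)
12^16 ≡ 40^2 = 1600 ≡ 391 (mod 403)
12^32 ≡ 391^2 = 152881 ≡ 144 (mod 403)
12^64 ≡ 144^2 = 20736 ≡ 183 (mod 403)
12^128 ≡ 183^2 = 33489 ≡ 40 (mod 403)
201 = 128 + 64 + 8 + 1 in binary powers of 2.
So 12^201 ≡ 40 · 183 · 40 · 12 ≡ 246 (mod 403).
Squaring chain: 246; never reaches −1, so base 12 is a Miller–Rabin witness that 403 is composite.

246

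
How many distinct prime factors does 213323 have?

213323 = 11^2 · 1763
1763 = 41 · 43
213323 = 11^2 · 41 · 43, which has 3 distinct prime factors.

3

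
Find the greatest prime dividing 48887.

48887 = 19 · 2573
2573 = 31 · 83
83 is prime.
So 48887 = 19 · 31 · 83; the largest prime factor is 83.

83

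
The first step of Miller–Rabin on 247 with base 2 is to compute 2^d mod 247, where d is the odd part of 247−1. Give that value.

164

247 − 1 = 246 = 2^1 · 123, so d = 123.
2^1 ≡ 2 (mod 247)
2^2 ≡ 2^2 = 4 ≡ 4 (mod 247)
2^4 ≡ 4^2 = 16 ≡ 16 (mod 247)
2^8 ≡ 16^2 = 256 ≡ 9 (mod 247)
2^16 ≡ 9^2 = 81 ≡ 81 (mod 247)
2^32 ≡ 81^2 = 6561 ≡ 139 (mod 247)
2^64 ≡ 139^2 = 19321 ≡ 55 (mod 247)
123 = 64 + 32 + 16 + 8 + 2 + 1 in binary powers of 2.
So 2^123 ≡ 55 · 139 · 81 · 9 · 4 · 2 ≡ 164 (mod 247).
Squaring chain: 164; never reaches −1, so base 2 is a Miller–Rabin witness that 247 is composite.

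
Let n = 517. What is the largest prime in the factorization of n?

47

517 = 11 · 47
47 is prime.
So 517 = 11 · 47; the largest prime factor is 47.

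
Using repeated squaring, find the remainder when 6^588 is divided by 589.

311

6^1 ≡ 6 (mod 589)
6^2 ≡ 6^2 = 36 ≡ 36 (mod 589)
6^4 ≡ 36^2 = 1296 ≡ 118 (mod 589)
6^8 ≡ 118^2 = 13924 ≡ 377 (mod 589)
6^16 ≡ 377^2 = 142129 ≡ 180 (mod 589)
6^32 ≡ 180^2 = 32400 ≡ 5 (mod 589)
6^64 ≡ 5^2 = 25 ≡ 25 (mod 589)
6^128 ≡ 25^2 = 625 ≡ 36 (mod 589)
6^256 ≡ 36^2 = 1296 ≡ 118 (mod 589)
6^512 ≡ 118^2 = 13924 ≡ 377 (mod 589)
588 = 512 + 64 + 8 + 4 in binary powers of 2.
So 6^588 ≡ 377 · 25 · 377 · 118 ≡ 311 (mod 589).
Since 311 ≠ 1, base 6 is a Fermat witness: 589 is composite.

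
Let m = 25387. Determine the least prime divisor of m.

53

25387 is odd.
Digit sum 25, not divisible by 3.
Ends in 7: not divisible by 5.
7: 25387 = 7·3626 + 5
11: 25387 = 11·2307 + 10
13: 25387 = 13·1952 + 11
17: 25387 = 17·1493 + 6
19: 25387 = 19·1336 + 3
23: 25387 = 23·1103 + 18
29: 25387 = 29·875 + 12
31: 25387 = 31·818 + 29
37: 25387 = 37·686 + 5
41: 25387 = 41·619 + 8
43: 25387 = 43·590 + 17
47: 25387 = 47·540 + 7
53: 25387 = 53·479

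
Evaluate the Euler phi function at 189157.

Factor: 189157 = 43 · 53 · 83.
φ(189157) = (43−1) · (53−1) · (83−1) = 42 · 52 · 82 = 179088.

179088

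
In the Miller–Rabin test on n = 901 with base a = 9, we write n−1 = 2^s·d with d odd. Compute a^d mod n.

859

901 − 1 = 900 = 2^2 · 225, so d = 225.
9^1 ≡ 9 (mod 901)
9^2 ≡ 9^2 = 81 ≡ 81 (mod 901)
9^4 ≡ 81^2 = 6561 ≡ 254 (mod 901)
9^8 ≡ 254^2 = 64516 ≡ 545 (mod 901)
9^16 ≡ 545^2 = 297025 ≡ 596 (mod 901)
9^32 ≡ 596^2 = 355216 ≡ 222 (mod 901)
9^64 ≡ 222^2 = 49284 ≡ 630 (mod 901)
9^128 ≡ 630^2 = 396900 ≡ 460 (mod 901)
225 = 128 + 64 + 32 + 1 in binary powers of 2.
So 9^225 ≡ 460 · 630 · 222 · 9 ≡ 859 (mod 901).
Squaring chain: 859 → 863; never reaches −1, so base 9 is a Miller–Rabin witness that 901 is composite.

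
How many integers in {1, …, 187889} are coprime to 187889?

Factor: 187889 = 13 · 97 · 149.
φ(187889) = (13−1) · (97−1) · (149−1) = 12 · 96 · 148 = 170496.

170496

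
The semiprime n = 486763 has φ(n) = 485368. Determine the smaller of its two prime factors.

677

φ(n) = (p−1)(q−1) = n − (p+q) + 1, so p + q = 486763 − 485368 + 1 = 1396.
p and q are the roots of t² − 1396t + 486763 = 0.
Discriminant: 1396² − 4·486763 = 1948816 − 1947052 = 1764; √1764 = 42.
q = (1396 − 42)/2 = 677, p = (1396 + 42)/2 = 719.
Check: 677 · 719 = 486763.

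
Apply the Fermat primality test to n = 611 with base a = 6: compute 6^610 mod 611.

225

6^1 ≡ 6 (mod 611)
6^2 ≡ 6^2 = 36 ≡ 36 (mod 611)
6^4 ≡ 36^2 = 1296 ≡ 74 (mod 611)
6^8 ≡ 74^2 = 5476 ≡ 588 (mod 611)
6^16 ≡ 588^2 = 345744 ≡ 529 (mod 611)
6^32 ≡ 529^2 = 279841 ≡ 3 (mod 611)
6^64 ≡ 3^2 = 9 ≡ 9 (mod 611)
6^128 ≡ 9^2 = 81 ≡ 81 (mod 611)
6^256 ≡ 81^2 = 6561 ≡ 451 (mod 611)
6^512 ≡ 451^2 = 203401 ≡ 549 (mod 611)
610 = 512 + 64 + 32 + 2 in binary powers of 2.
So 6^610 ≡ 549 · 9 · 3 · 36 ≡ 225 (mod 611).
Since 225 ≠ 1, base 6 is a Fermat witness: 611 is composite.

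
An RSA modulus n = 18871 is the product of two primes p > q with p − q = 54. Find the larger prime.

Since p = q + 54, we have 18871 = q(q + 54), so q² + 54q − 18871 = 0.
Discriminant: 54² + 4·18871 = 2916 + 75484 = 78400; √78400 = 280.
q = (−54 + 280)/2 = 113, and p = q + 54 = 167.
Check: 113 · 167 = 18871.

167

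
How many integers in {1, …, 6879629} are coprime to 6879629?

Factor: 6879629 = 181 · 191 · 199.
φ(6879629) = (181−1) · (191−1) · (199−1) = 180 · 190 · 198 = 6771600.

6771600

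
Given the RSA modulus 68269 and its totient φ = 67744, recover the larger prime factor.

φ(n) = (p−1)(q−1) = n − (p+q) + 1, so p + q = 68269 − 67744 + 1 = 526.
p and q are the roots of t² − 526t + 68269 = 0.
Discriminant: 526² − 4·68269 = 276676 − 273076 = 3600; √3600 = 60.
q = (526 − 60)/2 = 233, p = (526 + 60)/2 = 293.
Check: 233 · 293 = 68269.

293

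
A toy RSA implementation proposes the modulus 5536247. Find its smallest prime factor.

73

5536247 is odd.
Digit sum 32, not divisible by 3.
Ends in 7: not divisible by 5.
7: 5536247 = 7·790892 + 3
11: 5536247 = 11·503295 + 2
13: 5536247 = 13·425865 + 2
17: 5536247 = 17·325661 + 10
19: 5536247 = 19·291381 + 8
23: 5536247 = 23·240706 + 9
29: 5536247 = 29·190905 + 2
31: 5536247 = 31·178588 + 19
37: 5536247 = 37·149628 + 11
41: 5536247 = 41·135030 + 17
43: 5536247 = 43·128749 + 40
47: 5536247 = 47·117792 + 23
53: 5536247 = 53·104457 + 26
59: 5536247 = 59·93834 + 41
61: 5536247 = 61·90758 + 9
67: 5536247 = 67·82630 + 37
71: 5536247 = 71·77975 + 22
73: 5536247 = 73·75839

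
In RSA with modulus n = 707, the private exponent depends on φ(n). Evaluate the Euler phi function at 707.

Factor: 707 = 7 · 101.
φ(707) = (7−1) · (101−1) = 6 · 100 = 600.

600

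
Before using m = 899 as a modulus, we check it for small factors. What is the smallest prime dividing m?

899 is odd.
Digit sum 26, not divisible by 3.
Ends in 9: not divisible by 5.
7: 899 = 7·128 + 3
11: 899 = 11·81 + 8
13: 899 = 13·69 + 2
17: 899 = 17·52 + 15
19: 899 = 19·47 + 6
23: 899 = 23·39 + 2
29: 899 = 29·31

29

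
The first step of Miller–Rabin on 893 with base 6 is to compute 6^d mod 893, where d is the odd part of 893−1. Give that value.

893 − 1 = 892 = 2^2 · 223, so d = 223.
6^1 ≡ 6 (mod 893)
6^2 ≡ 6^2 = 36 ≡ 36 (mod 893)
6^4 ≡ 36^2 = 1296 ≡ 403 (mod 893)
6^8 ≡ 403^2 = 162409 ≡ 776 (mod 893)
6^16 ≡ 776^2 = 602176 ≡ 294 (mod 893)
6^32 ≡ 294^2 = 86436 ≡ 708 (mod 893)
6^64 ≡ 708^2 = 501264 ≡ 291 (mod 893)
6^128 ≡ 291^2 = 84681 ≡ 739 (mod 893)
223 = 128 + 64 + 16 + 8 + 4 + 2 + 1 in binary powers of 2.
So 6^223 ≡ 739 · 291 · 294 · 776 · 403 · 36 · 6 ≡ 294 (mod 893).
Squaring chain: 294 → 708; never reaches −1, so base 6 is a Miller–Rabin witness that 893 is composite.

294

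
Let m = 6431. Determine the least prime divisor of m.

6431 is odd.
Digit sum 14, not divisible by 3.
Ends in 1: not divisible by 5.
7: 6431 = 7·918 + 5
11: 6431 = 11·584 + 7
13: 6431 = 13·494 + 9
17: 6431 = 17·378 + 5
19: 6431 = 19·338 + 9
23: 6431 = 23·279 + 14
29: 6431 = 29·221 + 22
31: 6431 = 31·207 + 14
37: 6431 = 37·173 + 30
41: 6431 = 41·156 + 35
43: 6431 = 43·149 + 24
47: 6431 = 47·136 + 39
53: 6431 = 53·121 + 18
59: 6431 = 59·109

59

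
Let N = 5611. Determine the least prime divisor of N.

31

5611 is odd.
Digit sum 13, not divisible by 3.
Ends in 1: not divisible by 5.
7: 5611 = 7·801 + 4
11: 5611 = 11·510 + 1
13: 5611 = 13·431 + 8
17: 5611 = 17·330 + 1
19: 5611 = 19·295 + 6
23: 5611 = 23·243 + 22
29: 5611 = 29·193 + 14
31: 5611 = 31·181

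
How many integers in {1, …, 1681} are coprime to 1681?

1640

Factor: 1681 = 41^2.
φ(1681) = 41^1·(41−1) = 1640.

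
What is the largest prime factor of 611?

47

611 = 13 · 47
47 is prime.
So 611 = 13 · 47; the largest prime factor is 47.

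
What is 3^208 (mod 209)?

3^1 ≡ 3 (mod 209)
3^2 ≡ 3^2 = 9 ≡ 9 (mod 209)
3^4 ≡ 9^2 = 81 ≡ 81 (mod 209)
3^8 ≡ 81^2 = 6561 ≡ 82 (mod 209)
3^16 ≡ 82^2 = 6724 ≡ 36 (mod 209)
3^32 ≡ 36^2 = 1296 ≡ 42 (mod 209)
3^64 ≡ 42^2 = 1764 ≡ 92 (mod 209)
3^128 ≡ 92^2 = 8464 ≡ 104 (mod 209)
208 = 128 + 64 + 16 in binary powers of 2.
So 3^208 ≡ 104 · 92 · 36 ≡ 16 (mod 209).
Since 16 ≠ 1, base 3 is a Fermat witness: 209 is composite.

16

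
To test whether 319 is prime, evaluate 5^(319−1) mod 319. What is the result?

136

5^1 ≡ 5 (mod 319)
5^2 ≡ 5^2 = 25 ≡ 25 (mod 319)
5^4 ≡ 25^2 = 625 ≡ 306 (mod 319)
5^8 ≡ 306^2 = 93636 ≡ 169 (mod 319)
5^16 ≡ 169^2 = 28561 ≡ 170 (mod 319)
5^32 ≡ 170^2 = 28900 ≡ 190 (mod 319)
5^64 ≡ 190^2 = 36100 ≡ 53 (mod 319)
5^128 ≡ 53^2 = 2809 ≡ 257 (mod 319)
5^256 ≡ 257^2 = 66049 ≡ 16 (mod 319)
318 = 256 + 32 + 16 + 8 + 4 + 2 in binary powers of 2.
So 5^318 ≡ 16 · 190 · 170 · 169 · 306 · 25 ≡ 136 (mod 319).
Since 136 ≠ 1, base 5 is a Fermat witness: 319 is composite.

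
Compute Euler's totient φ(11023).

10800

Factor: 11023 = 73 · 151.
φ(11023) = (73−1) · (151−1) = 72 · 150 = 10800.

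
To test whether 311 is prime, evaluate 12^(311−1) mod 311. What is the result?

12^1 ≡ 12 (mod 311)
12^2 ≡ 12^2 = 144 ≡ 144 (mod 311)
12^4 ≡ 144^2 = 20736 ≡ 210 (mod 311)
12^8 ≡ 210^2 = 44100 ≡ 249 (mod 311)
12^16 ≡ 249^2 = 62001 ≡ 112 (mod 311)
12^32 ≡ 112^2 = 12544 ≡ 104 (mod 311)
12^64 ≡ 104^2 = 10816 ≡ 242 (mod 311)
12^128 ≡ 242^2 = 58564 ≡ 96 (mod 311)
12^256 ≡ 96^2 = 9216 ≡ 197 (mod 311)
310 = 256 + 32 + 16 + 4 + 2 in binary powers of 2.
So 12^310 ≡ 197 · 104 · 112 · 210 · 144 ≡ 1 (mod 311).
Since the result is 1, base 12 gives no evidence that 311 is composite.

1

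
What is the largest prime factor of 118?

59

118 = 2 · 59
59 is prime.
So 118 = 2 · 59; the largest prime factor is 59.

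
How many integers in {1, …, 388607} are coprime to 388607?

Factor: 388607 = 19 · 113 · 181.
φ(388607) = (19−1) · (113−1) · (181−1) = 18 · 112 · 180 = 362880.

362880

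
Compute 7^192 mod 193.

7^1 ≡ 7 (mod 193)
7^2 ≡ 7^2 = 49 ≡ 49 (mod 193)
7^4 ≡ 49^2 = 2401 ≡ 85 (mod 193)
7^8 ≡ 85^2 = 7225 ≡ 84 (mod 193)
7^16 ≡ 84^2 = 7056 ≡ 108 (mod 193)
7^32 ≡ 108^2 = 11664 ≡ 84 (mod 193)
7^64 ≡ 84^2 = 7056 ≡ 108 (mod 193)
7^128 ≡ 108^2 = 11664 ≡ 84 (mod 193)
192 = 128 + 64 in binary powers of 2.
So 7^192 ≡ 84 · 108 ≡ 1 (mod 193).
Since the result is 1, base 7 gives no evidence that 193 is composite.

1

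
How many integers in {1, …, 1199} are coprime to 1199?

1080

Factor: 1199 = 11 · 109.
φ(1199) = (11−1) · (109−1) = 10 · 108 = 1080.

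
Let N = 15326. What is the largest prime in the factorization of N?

15326 = 2 · 7663
7663 = 79 · 97
97 is prime.
So 15326 = 2 · 79 · 97; the largest prime factor is 97.

97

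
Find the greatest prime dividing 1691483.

1691483 = 17 · 99499
99499 = 29 · 3431
3431 = 47 · 73
73 is prime.
So 1691483 = 17 · 29 · 47 · 73; the largest prime factor is 73.

73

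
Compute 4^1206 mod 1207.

577

4^1 ≡ 4 (mod 1207)
4^2 ≡ 4^2 = 16 ≡ 16 (mod 1207)
4^4 ≡ 16^2 = 256 ≡ 256 (mod 1207)
4^8 ≡ 256^2 = 65536 ≡ 358 (mod 1207)
4^16 ≡ 358^2 = 128164 ≡ 222 (mod 1207)
4^32 ≡ 222^2 = 49284 ≡ 1004 (mod 1207)
4^64 ≡ 1004^2 = 1008016 ≡ 171 (mod 1207)
4^128 ≡ 171^2 = 29241 ≡ 273 (mod 1207)
4^256 ≡ 273^2 = 74529 ≡ 902 (mod 1207)
4^512 ≡ 902^2 = 813604 ≡ 86 (mod 1207)
4^1024 ≡ 86^2 = 7396 ≡ 154 (mod 1207)
1206 = 1024 + 128 + 32 + 16 + 4 + 2 in binary powers of 2.
So 4^1206 ≡ 154 · 273 · 1004 · 222 · 256 · 16 ≡ 577 (mod 1207).
Since 577 ≠ 1, base 4 is a Fermat witness: 1207 is composite.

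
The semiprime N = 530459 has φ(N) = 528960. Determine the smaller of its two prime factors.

571

φ(n) = (p−1)(q−1) = n − (p+q) + 1, so p + q = 530459 − 528960 + 1 = 1500.
p and q are the roots of t² − 1500t + 530459 = 0.
Discriminant: 1500² − 4·530459 = 2250000 − 2121836 = 128164; √128164 = 358.
q = (1500 − 358)/2 = 571, p = (1500 + 358)/2 = 929.
Check: 571 · 929 = 530459.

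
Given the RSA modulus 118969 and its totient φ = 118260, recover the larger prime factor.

φ(n) = (p−1)(q−1) = n − (p+q) + 1, so p + q = 118969 − 118260 + 1 = 710.
p and q are the roots of t² − 710t + 118969 = 0.
Discriminant: 710² − 4·118969 = 504100 − 475876 = 28224; √28224 = 168.
q = (710 − 168)/2 = 271, p = (710 + 168)/2 = 439.
Check: 271 · 439 = 118969.

439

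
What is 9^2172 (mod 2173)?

9^1 ≡ 9 (mod 2173)
9^2 ≡ 9^2 = 81 ≡ 81 (mod 2173)
9^4 ≡ 81^2 = 6561 ≡ 42 (mod 2173)
9^8 ≡ 42^2 = 1764 ≡ 1764 (mod 2173)
9^16 ≡ 1764^2 = 3111696 ≡ 2133 (mod 2173)
9^32 ≡ 2133^2 = 4549689 ≡ 1600 (mod 2173)
9^64 ≡ 1600^2 = 2560000 ≡ 206 (mod 2173)
9^128 ≡ 206^2 = 42436 ≡ 1149 (mod 2173)
9^256 ≡ 1149^2 = 1320201 ≡ 1190 (mod 2173)
9^512 ≡ 1190^2 = 1416100 ≡ 1477 (mod 2173)
9^1024 ≡ 1477^2 = 2181529 ≡ 2010 (mod 2173)
9^2048 ≡ 2010^2 = 4040100 ≡ 493 (mod 2173)
2172 = 2048 + 64 + 32 + 16 + 8 + 4 in binary powers of 2.
So 9^2172 ≡ 493 · 206 · 1600 · 2133 · 1764 · 42 ≡ 1846 (mod 2173).
Since 1846 ≠ 1, base 9 is a Fermat witness: 2173 is composite.

1846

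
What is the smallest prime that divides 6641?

6641 is odd.
Digit sum 17, not divisible by 3.
Ends in 1: not divisible by 5.
7: 6641 = 7·948 + 5
11: 6641 = 11·603 + 8
13: 6641 = 13·510 + 11
17: 6641 = 17·390 + 11
19: 6641 = 19·349 + 10
23: 6641 = 23·288 + 17
29: 6641 = 29·229

29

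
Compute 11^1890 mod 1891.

1768

11^1 ≡ 11 (mod 1891)
11^2 ≡ 11^2 = 121 ≡ 121 (mod 1891)
11^4 ≡ 121^2 = 14641 ≡ 1404 (mod 1891)
11^8 ≡ 1404^2 = 1971216 ≡ 794 (mod 1891)
11^16 ≡ 794^2 = 630436 ≡ 733 (mod 1891)
11^32 ≡ 733^2 = 537289 ≡ 245 (mod 1891)
11^64 ≡ 245^2 = 60025 ≡ 1404 (mod 1891)
11^128 ≡ 1404^2 = 1971216 ≡ 794 (mod 1891)
11^256 ≡ 794^2 = 630436 ≡ 733 (mod 1891)
11^512 ≡ 733^2 = 537289 ≡ 245 (mod 1891)
11^1024 ≡ 245^2 = 60025 ≡ 1404 (mod 1891)
1890 = 1024 + 512 + 256 + 64 + 32 + 2 in binary powers of 2.
So 11^1890 ≡ 1404 · 245 · 733 · 1404 · 245 · 121 ≡ 1768 (mod 1891).
Since 1768 ≠ 1, base 11 is a Fermat witness: 1891 is composite.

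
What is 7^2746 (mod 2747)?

7^1 ≡ 7 (mod 2747)
7^2 ≡ 7^2 = 49 ≡ 49 (mod 2747)
7^4 ≡ 49^2 = 2401 ≡ 2401 (mod 2747)
7^8 ≡ 2401^2 = 5764801 ≡ 1595 (mod 2747)
7^16 ≡ 1595^2 = 2544025 ≡ 303 (mod 2747)
7^32 ≡ 303^2 = 91809 ≡ 1158 (mod 2747)
7^64 ≡ 1158^2 = 1340964 ≡ 428 (mod 2747)
7^128 ≡ 428^2 = 183184 ≡ 1882 (mod 2747)
7^256 ≡ 1882^2 = 3541924 ≡ 1041 (mod 2747)
7^512 ≡ 1041^2 = 1083681 ≡ 1363 (mod 2747)
7^1024 ≡ 1363^2 = 1857769 ≡ 797 (mod 2747)
7^2048 ≡ 797^2 = 635209 ≡ 652 (mod 2747)
2746 = 2048 + 512 + 128 + 32 + 16 + 8 + 2 in binary powers of 2.
So 7^2746 ≡ 652 · 1363 · 1882 · 1158 · 303 · 1595 · 49 ≡ 21 (mod 2747).
Since 21 ≠ 1, base 7 is a Fermat witness: 2747 is composite.

21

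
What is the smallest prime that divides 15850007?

79

15850007 is odd.
Digit sum 26, not divisible by 3.
Ends in 7: not divisible by 5.
7: 15850007 = 7·2264286 + 5
11: 15850007 = 11·1440909 + 8
13: 15850007 = 13·1219231 + 4
17: 15850007 = 17·932353 + 6
19: 15850007 = 19·834210 + 17
23: 15850007 = 23·689130 + 17
29: 15850007 = 29·546551 + 28
31: 15850007 = 31·511290 + 17
37: 15850007 = 37·428378 + 21
41: 15850007 = 41·386585 + 22
43: 15850007 = 43·368604 + 35
47: 15850007 = 47·337234 + 9
53: 15850007 = 53·299056 + 39
59: 15850007 = 59·268644 + 11
61: 15850007 = 61·259836 + 11
67: 15850007 = 67·236567 + 18
71: 15850007 = 71·223239 + 38
73: 15850007 = 73·217123 + 28
79: 15850007 = 79·200633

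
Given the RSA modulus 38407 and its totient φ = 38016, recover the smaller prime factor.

193

φ(n) = (p−1)(q−1) = n − (p+q) + 1, so p + q = 38407 − 38016 + 1 = 392.
p and q are the roots of t² − 392t + 38407 = 0.
Discriminant: 392² − 4·38407 = 153664 − 153628 = 36; √36 = 6.
q = (392 − 6)/2 = 193, p = (392 + 6)/2 = 199.
Check: 193 · 199 = 38407.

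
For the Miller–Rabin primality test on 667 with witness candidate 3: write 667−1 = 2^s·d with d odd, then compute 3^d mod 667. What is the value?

188

667 − 1 = 666 = 2^1 · 333, so d = 333.
3^1 ≡ 3 (mod 667)
3^2 ≡ 3^2 = 9 ≡ 9 (mod 667)
3^4 ≡ 9^2 = 81 ≡ 81 (mod 667)
3^8 ≡ 81^2 = 6561 ≡ 558 (mod 667)
3^16 ≡ 558^2 = 311364 ≡ 542 (mod 667)
3^32 ≡ 542^2 = 293764 ≡ 284 (mod 667)
3^64 ≡ 284^2 = 80656 ≡ 616 (mod 667)
3^128 ≡ 616^2 = 379456 ≡ 600 (mod 667)
3^256 ≡ 600^2 = 360000 ≡ 487 (mod 667)
333 = 256 + 64 + 8 + 4 + 1 in binary powers of 2.
So 3^333 ≡ 487 · 616 · 558 · 81 · 3 ≡ 188 (mod 667).
Squaring chain: 188; never reaches −1, so base 3 is a Miller–Rabin witness that 667 is composite.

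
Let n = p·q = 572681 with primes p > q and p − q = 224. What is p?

Since p = q + 224, we have 572681 = q(q + 224), so q² + 224q − 572681 = 0.
Discriminant: 224² + 4·572681 = 50176 + 2290724 = 2340900; √2340900 = 1530.
q = (−224 + 1530)/2 = 653, and p = q + 224 = 877.
Check: 653 · 877 = 572681.

877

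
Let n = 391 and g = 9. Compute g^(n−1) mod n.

9^1 ≡ 9 (mod 391)
9^2 ≡ 9^2 = 81 ≡ 81 (mod 391)
9^4 ≡ 81^2 = 6561 ≡ 305 (mod 391)
9^8 ≡ 305^2 = 93025 ≡ 358 (mod 391)
9^16 ≡ 358^2 = 128164 ≡ 307 (mod 391)
9^32 ≡ 307^2 = 94249 ≡ 18 (mod 391)
9^64 ≡ 18^2 = 324 ≡ 324 (mod 391)
9^128 ≡ 324^2 = 104976 ≡ 188 (mod 391)
9^256 ≡ 188^2 = 35344 ≡ 154 (mod 391)
390 = 256 + 128 + 4 + 2 in binary powers of 2.
So 9^390 ≡ 154 · 188 · 305 · 81 ≡ 123 (mod 391).
Since 123 ≠ 1, base 9 is a Fermat witness: 391 is composite.

123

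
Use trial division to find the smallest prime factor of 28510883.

89

28510883 is odd.
Digit sum 35, not divisible by 3.
Ends in 3: not divisible by 5.
7: 28510883 = 7·4072983 + 2
11: 28510883 = 11·2591898 + 5
13: 28510883 = 13·2193144 + 11
17: 28510883 = 17·1677110 + 13
19: 28510883 = 19·1500572 + 15
23: 28510883 = 23·1239603 + 14
29: 28510883 = 29·983133 + 26
31: 28510883 = 31·919705 + 28
37: 28510883 = 37·770564 + 15
41: 28510883 = 41·695387 + 16
43: 28510883 = 43·663043 + 34
47: 28510883 = 47·606614 + 25
53: 28510883 = 53·537941 + 10
59: 28510883 = 59·483235 + 18
61: 28510883 = 61·467391 + 32
67: 28510883 = 67·425535 + 38
71: 28510883 = 71·401561 + 52
73: 28510883 = 73·390560 + 3
79: 28510883 = 79·360897 + 20
83: 28510883 = 83·343504 + 51
89: 28510883 = 89·320347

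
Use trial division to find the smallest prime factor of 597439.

597439 is odd.
Digit sum 37, not divisible by 3.
Ends in 9: not divisible by 5.
7: 597439 = 7·85348 + 3
11: 597439 = 11·54312 + 7
13: 597439 = 13·45956 + 11
17: 597439 = 17·35143 + 8
19: 597439 = 19·31444 + 3
23: 597439 = 23·25975 + 14
29: 597439 = 29·20601 + 10
31: 597439 = 31·19272 + 7
37: 597439 = 37·16147

37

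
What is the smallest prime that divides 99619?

13

99619 is odd.
Digit sum 34, not divisible by 3.
Ends in 9: not divisible by 5.
7: 99619 = 7·14231 + 2
11: 99619 = 11·9056 + 3
13: 99619 = 13·7663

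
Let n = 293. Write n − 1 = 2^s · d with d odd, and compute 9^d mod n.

292

293 − 1 = 292 = 2^2 · 73, so d = 73.
9^1 ≡ 9 (mod 293)
9^2 ≡ 9^2 = 81 ≡ 81 (mod 293)
9^4 ≡ 81^2 = 6561 ≡ 115 (mod 293)
9^8 ≡ 115^2 = 13225 ≡ 40 (mod 293)
9^16 ≡ 40^2 = 1600 ≡ 135 (mod 293)
9^32 ≡ 135^2 = 18225 ≡ 59 (mod 293)
9^64 ≡ 59^2 = 3481 ≡ 258 (mod 293)
73 = 64 + 8 + 1 in binary powers of 2.
So 9^73 ≡ 258 · 40 · 9 ≡ 292 (mod 293).
Since 9^d ≡ 292 (mod 293), base 9 does not prove 293 composite.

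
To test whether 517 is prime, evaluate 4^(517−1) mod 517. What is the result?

4^1 ≡ 4 (mod 517)
4^2 ≡ 4^2 = 16 ≡ 16 (mod 517)
4^4 ≡ 16^2 = 256 ≡ 256 (mod 517)
4^8 ≡ 256^2 = 65536 ≡ 394 (mod 517)
4^16 ≡ 394^2 = 155236 ≡ 136 (mod 517)
4^32 ≡ 136^2 = 18496 ≡ 401 (mod 517)
4^64 ≡ 401^2 = 160801 ≡ 14 (mod 517)
4^128 ≡ 14^2 = 196 ≡ 196 (mod 517)
4^256 ≡ 196^2 = 38416 ≡ 158 (mod 517)
4^512 ≡ 158^2 = 24964 ≡ 148 (mod 517)
516 = 512 + 4 in binary powers of 2.
So 4^516 ≡ 148 · 256 ≡ 147 (mod 517).
Since 147 ≠ 1, base 4 is a Fermat witness: 517 is composite.

147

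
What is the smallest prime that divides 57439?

57439 is odd.
Digit sum 28, not divisible by 3.
Ends in 9: not divisible by 5.
7: 57439 = 7·8205 + 4
11: 57439 = 11·5221 + 8
13: 57439 = 13·4418 + 5
17: 57439 = 17·3378 + 13
19: 57439 = 19·3023 + 2
23: 57439 = 23·2497 + 8
29: 57439 = 29·1980 + 19
31: 57439 = 31·1852 + 27
37: 57439 = 37·1552 + 15
41: 57439 = 41·1400 + 39
43: 57439 = 43·1335 + 34
47: 57439 = 47·1222 + 5
53: 57439 = 53·1083 + 40
59: 57439 = 59·973 + 32
61: 57439 = 61·941 + 38
67: 57439 = 67·857 + 20
71: 57439 = 71·809

71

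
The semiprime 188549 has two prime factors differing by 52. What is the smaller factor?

Since p = q + 52, we have 188549 = q(q + 52), so q² + 52q − 188549 = 0.
Discriminant: 52² + 4·188549 = 2704 + 754196 = 756900; √756900 = 870.
q = (−52 + 870)/2 = 409, and p = q + 52 = 461.
Check: 409 · 461 = 188549.

409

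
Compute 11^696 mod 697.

543

11^1 ≡ 11 (mod 697)
11^2 ≡ 11^2 = 121 ≡ 121 (mod 697)
11^4 ≡ 121^2 = 14641 ≡ 4 (mod 697)
11^8 ≡ 4^2 = 16 ≡ 16 (mod 697)
11^16 ≡ 16^2 = 256 ≡ 256 (mod 697)
11^32 ≡ 256^2 = 65536 ≡ 18 (mod 697)
11^64 ≡ 18^2 = 324 ≡ 324 (mod 697)
11^128 ≡ 324^2 = 104976 ≡ 426 (mod 697)
11^256 ≡ 426^2 = 181476 ≡ 256 (mod 697)
11^512 ≡ 256^2 = 65536 ≡ 18 (mod 697)
696 = 512 + 128 + 32 + 16 + 8 in binary powers of 2.
So 11^696 ≡ 18 · 426 · 18 · 256 · 16 ≡ 543 (mod 697).
Since 543 ≠ 1, base 11 is a Fermat witness: 697 is composite.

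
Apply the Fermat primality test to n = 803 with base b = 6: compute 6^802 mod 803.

6^1 ≡ 6 (mod 803)
6^2 ≡ 6^2 = 36 ≡ 36 (mod 803)
6^4 ≡ 36^2 = 1296 ≡ 493 (mod 803)
6^8 ≡ 493^2 = 243049 ≡ 543 (mod 803)
6^16 ≡ 543^2 = 294849 ≡ 148 (mod 803)
6^32 ≡ 148^2 = 21904 ≡ 223 (mod 803)
6^64 ≡ 223^2 = 49729 ≡ 746 (mod 803)
6^128 ≡ 746^2 = 556516 ≡ 37 (mod 803)
6^256 ≡ 37^2 = 1369 ≡ 566 (mod 803)
6^512 ≡ 566^2 = 320356 ≡ 762 (mod 803)
802 = 512 + 256 + 32 + 2 in binary powers of 2.
So 6^802 ≡ 762 · 566 · 223 · 36 ≡ 641 (mod 803).
Since 641 ≠ 1, base 6 is a Fermat witness: 803 is composite.

641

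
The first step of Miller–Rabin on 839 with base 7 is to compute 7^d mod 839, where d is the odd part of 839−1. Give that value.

1

839 − 1 = 838 = 2^1 · 419, so d = 419.
7^1 ≡ 7 (mod 839)
7^2 ≡ 7^2 = 49 ≡ 49 (mod 839)
7^4 ≡ 49^2 = 2401 ≡ 723 (mod 839)
7^8 ≡ 723^2 = 522729 ≡ 32 (mod 839)
7^16 ≡ 32^2 = 1024 ≡ 185 (mod 839)
7^32 ≡ 185^2 = 34225 ≡ 665 (mod 839)
7^64 ≡ 665^2 = 442225 ≡ 72 (mod 839)
7^128 ≡ 72^2 = 5184 ≡ 150 (mod 839)
7^256 ≡ 150^2 = 22500 ≡ 686 (mod 839)
419 = 256 + 128 + 32 + 2 + 1 in binary powers of 2.
So 7^419 ≡ 686 · 150 · 665 · 49 · 7 ≡ 1 (mod 839).
Since 7^d ≡ 1 (mod 839), base 7 does not prove 839 composite.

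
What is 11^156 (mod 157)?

11^1 ≡ 11 (mod 157)
11^2 ≡ 11^2 = 121 ≡ 121 (mod 157)
11^4 ≡ 121^2 = 14641 ≡ 40 (mod 157)
11^8 ≡ 40^2 = 1600 ≡ 30 (mod 157)
11^16 ≡ 30^2 = 900 ≡ 115 (mod 157)
11^32 ≡ 115^2 = 13225 ≡ 37 (mod 157)
11^64 ≡ 37^2 = 1369 ≡ 113 (mod 157)
11^128 ≡ 113^2 = 12769 ≡ 52 (mod 157)
156 = 128 + 16 + 8 + 4 in binary powers of 2.
So 11^156 ≡ 52 · 115 · 30 · 40 ≡ 1 (mod 157).
Since the result is 1, base 11 gives no evidence that 157 is composite.

1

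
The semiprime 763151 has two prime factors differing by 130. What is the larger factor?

Since p = q + 130, we have 763151 = q(q + 130), so q² + 130q − 763151 = 0.
Discriminant: 130² + 4·763151 = 16900 + 3052604 = 3069504; √3069504 = 1752.
q = (−130 + 1752)/2 = 811, and p = q + 130 = 941.
Check: 811 · 941 = 763151.

941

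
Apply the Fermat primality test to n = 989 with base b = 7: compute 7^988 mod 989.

767

7^1 ≡ 7 (mod 989)
7^2 ≡ 7^2 = 49 ≡ 49 (mod 989)
7^4 ≡ 49^2 = 2401 ≡ 423 (mod 989)
7^8 ≡ 423^2 = 178929 ≡ 909 (mod 989)
7^16 ≡ 909^2 = 826281 ≡ 466 (mod 989)
7^32 ≡ 466^2 = 217156 ≡ 565 (mod 989)
7^64 ≡ 565^2 = 319225 ≡ 767 (mod 989)
7^128 ≡ 767^2 = 588289 ≡ 823 (mod 989)
7^256 ≡ 823^2 = 677329 ≡ 853 (mod 989)
7^512 ≡ 853^2 = 727609 ≡ 694 (mod 989)
988 = 512 + 256 + 128 + 64 + 16 + 8 + 4 in binary powers of 2.
So 7^988 ≡ 694 · 853 · 823 · 767 · 466 · 909 · 423 ≡ 767 (mod 989).
Since 767 ≠ 1, base 7 is a Fermat witness: 989 is composite.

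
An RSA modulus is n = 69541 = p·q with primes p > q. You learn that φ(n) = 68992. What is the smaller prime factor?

φ(n) = (p−1)(q−1) = n − (p+q) + 1, so p + q = 69541 − 68992 + 1 = 550.
p and q are the roots of t² − 550t + 69541 = 0.
Discriminant: 550² − 4·69541 = 302500 − 278164 = 24336; √24336 = 156.
q = (550 − 156)/2 = 197, p = (550 + 156)/2 = 353.
Check: 197 · 353 = 69541.

197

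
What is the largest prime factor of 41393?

71

41393 = 11 · 3763
3763 = 53 · 71
71 is prime.
So 41393 = 11 · 53 · 71; the largest prime factor is 71.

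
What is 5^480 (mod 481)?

417

5^1 ≡ 5 (mod 481)
5^2 ≡ 5^2 = 25 ≡ 25 (mod 481)
5^4 ≡ 25^2 = 625 ≡ 144 (mod 481)
5^8 ≡ 144^2 = 20736 ≡ 53 (mod 481)
5^16 ≡ 53^2 = 2809 ≡ 404 (mod 481)
5^32 ≡ 404^2 = 163216 ≡ 157 (mod 481)
5^64 ≡ 157^2 = 24649 ≡ 118 (mod 481)
5^128 ≡ 118^2 = 13924 ≡ 456 (mod 481)
5^256 ≡ 456^2 = 207936 ≡ 144 (mod 481)
480 = 256 + 128 + 64 + 32 in binary powers of 2.
So 5^480 ≡ 144 · 456 · 118 · 157 ≡ 417 (mod 481).
Since 417 ≠ 1, base 5 is a Fermat witness: 481 is composite.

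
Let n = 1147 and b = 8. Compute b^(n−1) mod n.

8^1 ≡ 8 (mod 1147)
8^2 ≡ 8^2 = 64 ≡ 64 (mod 1147)
8^4 ≡ 64^2 = 4096 ≡ 655 (mod 1147)
8^8 ≡ 655^2 = 429025 ≡ 47 (mod 1147)
8^16 ≡ 47^2 = 2209 ≡ 1062 (mod 1147)
8^32 ≡ 1062^2 = 1127844 ≡ 343 (mod 1147)
8^64 ≡ 343^2 = 117649 ≡ 655 (mod 1147)
8^128 ≡ 655^2 = 429025 ≡ 47 (mod 1147)
8^256 ≡ 47^2 = 2209 ≡ 1062 (mod 1147)
8^512 ≡ 1062^2 = 1127844 ≡ 343 (mod 1147)
8^1024 ≡ 343^2 = 117649 ≡ 655 (mod 1147)
1146 = 1024 + 64 + 32 + 16 + 8 + 2 in binary powers of 2.
So 8^1146 ≡ 655 · 655 · 343 · 1062 · 47 · 64 ≡ 628 (mod 1147).
Since 628 ≠ 1, base 8 is a Fermat witness: 1147 is composite.

628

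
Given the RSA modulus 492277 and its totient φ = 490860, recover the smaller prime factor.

607

φ(n) = (p−1)(q−1) = n − (p+q) + 1, so p + q = 492277 − 490860 + 1 = 1418.
p and q are the roots of t² − 1418t + 492277 = 0.
Discriminant: 1418² − 4·492277 = 2010724 − 1969108 = 41616; √41616 = 204.
q = (1418 − 204)/2 = 607, p = (1418 + 204)/2 = 811.
Check: 607 · 811 = 492277.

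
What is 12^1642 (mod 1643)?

782

12^1 ≡ 12 (mod 1643)
12^2 ≡ 12^2 = 144 ≡ 144 (mod 1643)
12^4 ≡ 144^2 = 20736 ≡ 1020 (mod 1643)
12^8 ≡ 1020^2 = 1040400 ≡ 381 (mod 1643)
12^16 ≡ 381^2 = 145161 ≡ 577 (mod 1643)
12^32 ≡ 577^2 = 332929 ≡ 1043 (mod 1643)
12^64 ≡ 1043^2 = 1087849 ≡ 183 (mod 1643)
12^128 ≡ 183^2 = 33489 ≡ 629 (mod 1643)
12^256 ≡ 629^2 = 395641 ≡ 1321 (mod 1643)
12^512 ≡ 1321^2 = 1745041 ≡ 175 (mod 1643)
12^1024 ≡ 175^2 = 30625 ≡ 1051 (mod 1643)
1642 = 1024 + 512 + 64 + 32 + 8 + 2 in binary powers of 2.
So 12^1642 ≡ 1051 · 175 · 183 · 1043 · 381 · 144 ≡ 782 (mod 1643).
Since 782 ≠ 1, base 12 is a Fermat witness: 1643 is composite.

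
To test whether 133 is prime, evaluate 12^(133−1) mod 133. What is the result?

12^1 ≡ 12 (mod 133)
12^2 ≡ 12^2 = 144 ≡ 11 (mod 133)
12^4 ≡ 11^2 = 121 ≡ 121 (mod 133)
12^8 ≡ 121^2 = 14641 ≡ 11 (mod 133)
12^16 ≡ 11^2 = 121 ≡ 121 (mod 133)
12^32 ≡ 121^2 = 14641 ≡ 11 (mod 133)
12^64 ≡ 11^2 = 121 ≡ 121 (mod 133)
12^128 ≡ 121^2 = 14641 ≡ 11 (mod 133)
132 = 128 + 4 in binary powers of 2.
So 12^132 ≡ 11 · 121 ≡ 1 (mod 133).
Since the result is 1, base 12 gives no evidence that 133 is composite.

1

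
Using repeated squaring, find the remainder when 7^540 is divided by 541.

7^1 ≡ 7 (mod 541)
7^2 ≡ 7^2 = 49 ≡ 49 (mod 541)
7^4 ≡ 49^2 = 2401 ≡ 237 (mod 541)
7^8 ≡ 237^2 = 56169 ≡ 446 (mod 541)
7^16 ≡ 446^2 = 198916 ≡ 369 (mod 541)
7^32 ≡ 369^2 = 136161 ≡ 370 (mod 541)
7^64 ≡ 370^2 = 136900 ≡ 27 (mod 541)
7^128 ≡ 27^2 = 729 ≡ 188 (mod 541)
7^256 ≡ 188^2 = 35344 ≡ 179 (mod 541)
7^512 ≡ 179^2 = 32041 ≡ 122 (mod 541)
540 = 512 + 16 + 8 + 4 in binary powers of 2.
So 7^540 ≡ 122 · 369 · 446 · 237 ≡ 1 (mod 541).
Since the result is 1, base 7 gives no evidence that 541 is composite.

1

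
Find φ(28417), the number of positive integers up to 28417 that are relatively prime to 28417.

28080

Factor: 28417 = 157 · 181.
φ(28417) = (157−1) · (181−1) = 156 · 180 = 28080.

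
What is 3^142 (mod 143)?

3^1 ≡ 3 (mod 143)
3^2 ≡ 3^2 = 9 ≡ 9 (mod 143)
3^4 ≡ 9^2 = 81 ≡ 81 (mod 143)
3^8 ≡ 81^2 = 6561 ≡ 126 (mod 143)
3^16 ≡ 126^2 = 15876 ≡ 3 (mod 143)
3^32 ≡ 3^2 = 9 ≡ 9 (mod 143)
3^64 ≡ 9^2 = 81 ≡ 81 (mod 143)
3^128 ≡ 81^2 = 6561 ≡ 126 (mod 143)
142 = 128 + 8 + 4 + 2 in binary powers of 2.
So 3^142 ≡ 126 · 126 · 81 · 9 ≡ 42 (mod 143).
Since 42 ≠ 1, base 3 is a Fermat witness: 143 is composite.

42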